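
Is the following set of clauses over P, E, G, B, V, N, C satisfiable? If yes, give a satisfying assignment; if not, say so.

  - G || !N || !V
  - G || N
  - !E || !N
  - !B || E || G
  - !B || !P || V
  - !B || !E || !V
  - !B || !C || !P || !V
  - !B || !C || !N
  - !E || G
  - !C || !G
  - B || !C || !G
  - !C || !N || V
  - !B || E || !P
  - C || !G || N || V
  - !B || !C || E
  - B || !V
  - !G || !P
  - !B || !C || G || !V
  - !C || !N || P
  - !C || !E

P: False; E: False; G: True; B: True; V: True; N: True; C: False

Set P = False.
Set E = False.
Set G = True.
  then (!C || !G) forces C = False.
Set B = True.
Set V = True.
Set N = True.
All clauses satisfied.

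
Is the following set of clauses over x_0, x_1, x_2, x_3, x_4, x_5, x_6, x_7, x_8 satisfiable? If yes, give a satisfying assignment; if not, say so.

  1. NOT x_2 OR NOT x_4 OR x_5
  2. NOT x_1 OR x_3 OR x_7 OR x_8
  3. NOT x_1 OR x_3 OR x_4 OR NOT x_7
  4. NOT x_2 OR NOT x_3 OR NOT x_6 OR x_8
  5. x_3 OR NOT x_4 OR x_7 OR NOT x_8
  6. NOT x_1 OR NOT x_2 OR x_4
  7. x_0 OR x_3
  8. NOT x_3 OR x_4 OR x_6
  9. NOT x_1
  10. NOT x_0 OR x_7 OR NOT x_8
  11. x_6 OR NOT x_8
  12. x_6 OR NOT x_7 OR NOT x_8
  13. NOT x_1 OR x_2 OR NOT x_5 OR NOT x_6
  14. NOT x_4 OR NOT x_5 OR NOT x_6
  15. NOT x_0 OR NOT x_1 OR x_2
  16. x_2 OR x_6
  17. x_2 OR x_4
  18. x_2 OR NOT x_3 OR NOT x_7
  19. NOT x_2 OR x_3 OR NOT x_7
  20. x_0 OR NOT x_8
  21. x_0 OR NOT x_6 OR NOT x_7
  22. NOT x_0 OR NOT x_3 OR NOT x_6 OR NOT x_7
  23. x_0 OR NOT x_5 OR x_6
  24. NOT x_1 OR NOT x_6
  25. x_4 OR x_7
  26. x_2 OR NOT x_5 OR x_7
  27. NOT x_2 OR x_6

Unit clause (NOT x_1) forces x_1 = False.
Set x_0 = True.
Set x_2 = False.
  then (x_2 OR x_6) forces x_6 = True.
  then (x_2 OR x_4) forces x_4 = True.
  then (NOT x_4 OR NOT x_5 OR NOT x_6) forces x_5 = False.
Set x_3 = False.
Set x_7 = True.
Set x_8 = False.
All clauses satisfied.

x_0=T; x_1=F; x_2=F; x_3=F; x_4=T; x_5=F; x_6=T; x_7=T; x_8=F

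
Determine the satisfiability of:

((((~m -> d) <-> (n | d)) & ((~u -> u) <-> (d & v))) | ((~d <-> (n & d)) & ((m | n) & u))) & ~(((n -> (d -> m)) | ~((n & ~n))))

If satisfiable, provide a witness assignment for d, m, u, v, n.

The conjunct ~(((n -> (d -> m)) | ~((n & ~n)))) is unsatisfiable on its own:
  d=F, m=F, n=F: evaluates to False.
  d=F, m=F, n=T: evaluates to False.
  d=F, m=T, n=F: evaluates to False.
  d=F, m=T, n=T: evaluates to False.
  d=T, m=F, n=F: evaluates to False.
  d=T, m=F, n=T: evaluates to False.
  d=T, m=T, n=F: evaluates to False.
  d=T, m=T, n=T: evaluates to False.
So the whole conjunction is unsatisfiable.

The formula is unsatisfiable.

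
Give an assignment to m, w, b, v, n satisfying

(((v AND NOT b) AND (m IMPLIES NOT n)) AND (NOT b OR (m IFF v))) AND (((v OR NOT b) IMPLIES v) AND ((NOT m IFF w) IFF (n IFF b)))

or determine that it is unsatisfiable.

m: True, w: False, b: False, v: True, n: False

  ((v AND NOT b) AND (m IMPLIES NOT n)) AND (NOT b OR (m IFF v)) = True
    (v AND NOT b) AND (m IMPLIES NOT n) = True
      v AND NOT b = True
        NOT b = True
      m IMPLIES NOT n = True
        NOT n = True
    NOT b OR (m IFF v) = True
      NOT b = True
      m IFF v = True
  ((v OR NOT b) IMPLIES v) AND ((NOT m IFF w) IFF (n IFF b)) = True
    (v OR NOT b) IMPLIES v = True
      v OR NOT b = True
        NOT b = True
    (NOT m IFF w) IFF (n IFF b) = True
      NOT m IFF w = True
        NOT m = False
      n IFF b = True
Both conjuncts True, so the formula holds.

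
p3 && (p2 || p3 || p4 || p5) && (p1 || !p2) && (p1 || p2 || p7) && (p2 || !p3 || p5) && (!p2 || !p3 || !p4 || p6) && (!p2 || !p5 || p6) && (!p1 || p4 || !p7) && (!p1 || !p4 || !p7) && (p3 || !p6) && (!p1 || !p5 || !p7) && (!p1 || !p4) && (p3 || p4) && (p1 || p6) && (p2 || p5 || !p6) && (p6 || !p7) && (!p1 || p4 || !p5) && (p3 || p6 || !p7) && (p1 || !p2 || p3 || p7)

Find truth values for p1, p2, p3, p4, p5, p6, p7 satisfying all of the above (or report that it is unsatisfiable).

p1: False, p2: False, p3: True, p4: False, p5: True, p6: True, p7: True

Unit clause (p3) forces p3 = True.
Set p1 = False.
  then (p1 || !p2) forces p2 = False.
  then (p1 || p2 || p7) forces p7 = True.
  then (p2 || !p3 || p5) forces p5 = True.
  then (p1 || p6) forces p6 = True.
Set p4 = False.
All clauses satisfied.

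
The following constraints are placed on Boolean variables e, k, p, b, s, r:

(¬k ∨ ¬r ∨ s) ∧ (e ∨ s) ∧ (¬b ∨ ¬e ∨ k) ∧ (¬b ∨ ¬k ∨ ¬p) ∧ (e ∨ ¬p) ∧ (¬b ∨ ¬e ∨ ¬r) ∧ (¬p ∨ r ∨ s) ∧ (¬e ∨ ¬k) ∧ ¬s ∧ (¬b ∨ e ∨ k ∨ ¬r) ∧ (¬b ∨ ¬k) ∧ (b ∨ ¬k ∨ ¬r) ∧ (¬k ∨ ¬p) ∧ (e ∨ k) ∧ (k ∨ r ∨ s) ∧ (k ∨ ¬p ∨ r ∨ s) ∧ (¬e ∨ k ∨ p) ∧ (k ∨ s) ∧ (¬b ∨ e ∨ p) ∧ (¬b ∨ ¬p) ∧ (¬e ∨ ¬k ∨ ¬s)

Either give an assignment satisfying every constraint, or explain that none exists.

Unsatisfiable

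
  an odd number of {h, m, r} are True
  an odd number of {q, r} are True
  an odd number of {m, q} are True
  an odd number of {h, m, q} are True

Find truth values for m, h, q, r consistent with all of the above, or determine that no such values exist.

Adding constraints 1, 2, 4 mod 2: every variable appears an even number of times on the left, so the left side is 0.
But the right sides sum to 1 (mod 2). 0 ≠ 1 — the system is inconsistent.

No satisfying assignment exists.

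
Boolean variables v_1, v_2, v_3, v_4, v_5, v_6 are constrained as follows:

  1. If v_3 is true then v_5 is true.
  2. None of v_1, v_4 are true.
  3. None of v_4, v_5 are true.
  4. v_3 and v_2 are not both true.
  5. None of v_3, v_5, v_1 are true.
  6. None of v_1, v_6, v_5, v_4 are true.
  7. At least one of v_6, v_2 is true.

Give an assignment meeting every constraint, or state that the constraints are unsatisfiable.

v_1: False, v_2: True, v_3: False, v_4: False, v_5: False, v_6: False

  (1) v_3=F ⇒ v_5: vacuous ✓
  (2) {v_1, v_4}: 0 true — none ✓
  (3) {v_4, v_5}: 0 true — none ✓
  (4) v_3=F, v_2=T — not both ✓
  (5) {v_3, v_5, v_1}: 0 true — none ✓
  (6) {v_1, v_6, v_5, v_4}: 0 true — none ✓
  (7) {v_6, v_2}: 1 true — at least one ✓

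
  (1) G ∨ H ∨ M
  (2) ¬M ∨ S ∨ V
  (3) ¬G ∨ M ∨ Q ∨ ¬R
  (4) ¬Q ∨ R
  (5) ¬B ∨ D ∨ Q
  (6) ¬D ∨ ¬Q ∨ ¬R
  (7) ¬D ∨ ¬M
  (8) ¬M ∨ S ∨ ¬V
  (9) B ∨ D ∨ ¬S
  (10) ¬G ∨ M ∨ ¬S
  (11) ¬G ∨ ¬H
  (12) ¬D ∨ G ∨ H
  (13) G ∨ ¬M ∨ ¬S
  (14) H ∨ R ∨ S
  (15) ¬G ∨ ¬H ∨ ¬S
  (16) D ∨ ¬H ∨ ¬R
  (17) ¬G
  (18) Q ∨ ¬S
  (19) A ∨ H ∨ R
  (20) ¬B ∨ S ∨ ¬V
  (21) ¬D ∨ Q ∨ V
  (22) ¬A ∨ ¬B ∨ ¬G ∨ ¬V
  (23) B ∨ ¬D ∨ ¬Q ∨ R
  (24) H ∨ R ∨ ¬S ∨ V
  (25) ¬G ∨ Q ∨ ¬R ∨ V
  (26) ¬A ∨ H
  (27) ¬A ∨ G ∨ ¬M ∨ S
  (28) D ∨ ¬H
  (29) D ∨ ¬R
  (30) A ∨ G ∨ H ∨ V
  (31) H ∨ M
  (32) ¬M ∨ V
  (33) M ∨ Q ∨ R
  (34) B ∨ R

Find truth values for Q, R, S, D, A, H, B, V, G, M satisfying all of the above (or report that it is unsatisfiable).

Q = False, R = True, S = False, D = True, A = False, H = True, B = False, V = True, G = False, M = False

Unit clause (¬G) forces G = False.
Set Q = False.
  then (Q ∨ ¬S) forces S = False.
Try R = False:
  (H ∨ R ∨ S) forces H = True.
  (D ∨ ¬H) forces D = True.
  (¬D ∨ ¬M) forces M = False.
  clause (M ∨ Q ∨ R) is falsified — backtrack.
So R = True.
  then (D ∨ ¬R) forces D = True.
  then (¬D ∨ ¬M) forces M = False.
  then (¬D ∨ G ∨ H) forces H = True.
  then (¬D ∨ Q ∨ V) forces V = True.
  then (¬B ∨ S ∨ ¬V) forces B = False.
Set A = False.
All clauses satisfied.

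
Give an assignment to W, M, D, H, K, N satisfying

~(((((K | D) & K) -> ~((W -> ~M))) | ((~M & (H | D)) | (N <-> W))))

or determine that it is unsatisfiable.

W = False, M = True, D = True, H = True, K = True, N = True

  ~(((((K | D) & K) -> ~((W -> ~M))) | ((~M & (H | D)) | (N <-> W)))) = True
    (((K | D) & K) -> ~((W -> ~M))) | ((~M & (H | D)) | (N <-> W)) = False
      ((K | D) & K) -> ~((W -> ~M)) = False
        (K | D) & K = True
          K | D = True
        ~((W -> ~M)) = False
          W -> ~M = True
            ~M = False
      (~M & (H | D)) | (N <-> W) = False
        ~M & (H | D) = False
          ~M = False
          H | D = True
        N <-> W = False
The formula evaluates to True.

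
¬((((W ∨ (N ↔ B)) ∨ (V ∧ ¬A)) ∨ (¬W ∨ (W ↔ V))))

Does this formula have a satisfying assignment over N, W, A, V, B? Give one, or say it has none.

UNSATISFIABLE

Case W = True: the formula becomes ¬((True ∨ V)) = False.
Case W = False: the formula becomes ¬((((N ↔ B) ∨ (V ∧ ¬A)) ∨ True)) = False.
Both cases fail — unsatisfiable.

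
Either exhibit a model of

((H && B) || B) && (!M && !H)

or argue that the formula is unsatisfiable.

H = False; M = False; B = True

  (H && B) || B = True
    H && B = False
  !M && !H = True
    !M = True
    !H = True
Both conjuncts True, so the formula holds.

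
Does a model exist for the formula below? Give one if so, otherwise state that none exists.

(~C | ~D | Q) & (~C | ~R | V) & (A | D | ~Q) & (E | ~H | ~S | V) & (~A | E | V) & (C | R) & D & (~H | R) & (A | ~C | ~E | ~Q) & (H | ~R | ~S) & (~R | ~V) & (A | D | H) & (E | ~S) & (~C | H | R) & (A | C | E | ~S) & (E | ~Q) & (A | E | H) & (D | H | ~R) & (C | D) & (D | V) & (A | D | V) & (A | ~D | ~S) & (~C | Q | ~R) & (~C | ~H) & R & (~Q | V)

Unit clause (D) forces D = True.
Unit clause (R) forces R = True.
In (~R | ~V) only ~V is left, so V = False.
In (~Q | V) only ~Q is left, so Q = False.
In (~C | ~D | Q) only ~C is left, so C = False.
Set S = False.
Set A = True.
  then (~A | E | V) forces E = True.
Set H = False.
All clauses satisfied.

R = True; D = True; S = False; C = False; A = True; Q = False; E = True; H = False; V = False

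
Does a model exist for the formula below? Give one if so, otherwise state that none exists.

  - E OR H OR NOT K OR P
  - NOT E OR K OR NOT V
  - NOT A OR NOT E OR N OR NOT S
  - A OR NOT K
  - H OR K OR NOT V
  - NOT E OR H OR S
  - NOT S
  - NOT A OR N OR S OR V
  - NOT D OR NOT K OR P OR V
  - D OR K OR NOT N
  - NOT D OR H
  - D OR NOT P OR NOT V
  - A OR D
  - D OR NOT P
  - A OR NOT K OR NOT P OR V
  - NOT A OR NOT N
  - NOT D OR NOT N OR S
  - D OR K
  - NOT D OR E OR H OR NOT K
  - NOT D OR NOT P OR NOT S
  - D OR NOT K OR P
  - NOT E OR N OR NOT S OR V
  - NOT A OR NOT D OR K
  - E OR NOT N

A=T, V=T, D=T, N=F, K=T, P=T, E=F, H=T, S=F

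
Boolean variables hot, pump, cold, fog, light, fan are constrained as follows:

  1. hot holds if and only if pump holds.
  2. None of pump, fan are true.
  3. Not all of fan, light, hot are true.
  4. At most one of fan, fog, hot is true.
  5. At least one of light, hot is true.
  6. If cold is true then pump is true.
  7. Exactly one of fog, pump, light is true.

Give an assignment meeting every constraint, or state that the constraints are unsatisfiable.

hot: False; pump: False; cold: False; fog: False; light: True; fan: False

  (1) hot=F, pump=F — same ✓
  (2) {pump, fan}: 0 true — none ✓
  (3) {fan, light, hot}: 1/3 true — not all ✓
  (4) {fan, fog, hot}: 0 true — at most one ✓
  (5) {light, hot}: 1 true — at least one ✓
  (6) cold=F ⇒ pump: vacuous ✓
  (7) {fog, pump, light}: 1 true — exactly one ✓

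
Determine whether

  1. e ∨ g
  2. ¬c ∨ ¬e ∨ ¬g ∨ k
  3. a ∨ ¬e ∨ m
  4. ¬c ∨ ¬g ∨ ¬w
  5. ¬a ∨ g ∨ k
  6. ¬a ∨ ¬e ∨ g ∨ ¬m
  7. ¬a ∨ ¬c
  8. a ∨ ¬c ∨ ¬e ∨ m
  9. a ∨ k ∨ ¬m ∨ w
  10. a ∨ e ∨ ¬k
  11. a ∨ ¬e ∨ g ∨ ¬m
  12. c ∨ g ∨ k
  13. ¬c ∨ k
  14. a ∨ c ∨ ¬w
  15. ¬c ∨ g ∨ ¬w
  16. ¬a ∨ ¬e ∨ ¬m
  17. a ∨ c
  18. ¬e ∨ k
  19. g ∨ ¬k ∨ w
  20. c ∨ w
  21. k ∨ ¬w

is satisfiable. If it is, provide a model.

Set c = False.
  then (a ∨ c) forces a = True.
  then (c ∨ w) forces w = True.
  then (k ∨ ¬w) forces k = True.
Set m = False.
Set e = True.
Set g = True.
All clauses satisfied.

c=F; w=T; m=F; a=T; k=T; e=T; g=T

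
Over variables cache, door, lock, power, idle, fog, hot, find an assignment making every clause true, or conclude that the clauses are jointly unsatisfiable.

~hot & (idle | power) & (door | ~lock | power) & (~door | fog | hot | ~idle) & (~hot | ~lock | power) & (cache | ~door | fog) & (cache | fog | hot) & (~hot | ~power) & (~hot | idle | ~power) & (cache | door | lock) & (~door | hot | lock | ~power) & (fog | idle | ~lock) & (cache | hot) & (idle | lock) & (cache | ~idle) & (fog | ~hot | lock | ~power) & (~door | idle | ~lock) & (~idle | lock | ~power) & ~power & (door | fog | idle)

Unit clause (~hot) forces hot = False.
In (cache | hot) only cache is left, so cache = True.
Unit clause (~power) forces power = False.
In (idle | power) only idle is left, so idle = True.
Set door = False.
  then (door | ~lock | power) forces lock = False.
Set fog = True.
All clauses satisfied.

cache=T, door=F, lock=F, power=F, idle=T, fog=T, hot=F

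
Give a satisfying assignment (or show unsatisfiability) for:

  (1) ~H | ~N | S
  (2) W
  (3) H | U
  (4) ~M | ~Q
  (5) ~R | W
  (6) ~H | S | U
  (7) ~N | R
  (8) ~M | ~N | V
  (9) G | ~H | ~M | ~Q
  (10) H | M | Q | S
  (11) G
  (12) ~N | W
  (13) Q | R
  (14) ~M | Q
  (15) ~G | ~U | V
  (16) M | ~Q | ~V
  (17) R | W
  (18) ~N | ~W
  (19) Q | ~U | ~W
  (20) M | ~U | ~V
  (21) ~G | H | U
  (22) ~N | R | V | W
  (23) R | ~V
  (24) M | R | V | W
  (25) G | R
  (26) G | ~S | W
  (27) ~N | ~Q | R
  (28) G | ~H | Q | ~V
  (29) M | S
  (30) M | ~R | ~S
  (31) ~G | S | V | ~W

H=T; N=F; R=F; W=T; U=F; M=F; S=T; Q=T; V=F; G=T

Unit clause (W) forces W = True.
Unit clause (G) forces G = True.
In (~N | ~W) only ~N is left, so N = False.
Try H = False:
  (H | U) forces U = True.
  (~G | ~U | V) forces V = True.
  (Q | ~U | ~W) forces Q = True.
  (~M | ~Q) forces M = False.
  clause (M | ~Q | ~V) is falsified — backtrack.
So H = True.
Set R = False.
  then (Q | R) forces Q = True.
  then (R | ~V) forces V = False.
  then (~G | S | V | ~W) forces S = True.
  then (~M | ~Q) forces M = False.
  then (~G | ~U | V) forces U = False.
All clauses satisfied.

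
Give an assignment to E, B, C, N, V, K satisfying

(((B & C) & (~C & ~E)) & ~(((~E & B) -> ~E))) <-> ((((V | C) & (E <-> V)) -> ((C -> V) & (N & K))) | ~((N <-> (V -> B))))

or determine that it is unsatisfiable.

E=T; B=F; C=T; N=F; V=T; K=F

  (((B & C) & (~C & ~E)) & ~(((~E & B) -> ~E))) <-> ((((V | C) & (E <-> V)) -> ((C -> V) & (N & K))) | ~((N <-> (V -> B)))) = True
    ((B & C) & (~C & ~E)) & ~(((~E & B) -> ~E)) = False
      (B & C) & (~C & ~E) = False
        B & C = False
        ~C & ~E = False
          ~C = False
          ~E = False
      ~(((~E & B) -> ~E)) = False
        (~E & B) -> ~E = True
          ~E & B = False
            ~E = False
          ~E = False
    (((V | C) & (E <-> V)) -> ((C -> V) & (N & K))) | ~((N <-> (V -> B))) = False
      ((V | C) & (E <-> V)) -> ((C -> V) & (N & K)) = False
        (V | C) & (E <-> V) = True
          V | C = True
          E <-> V = True
        (C -> V) & (N & K) = False
          C -> V = True
          N & K = False
      ~((N <-> (V -> B))) = False
        N <-> (V -> B) = True
          V -> B = False
The formula evaluates to True.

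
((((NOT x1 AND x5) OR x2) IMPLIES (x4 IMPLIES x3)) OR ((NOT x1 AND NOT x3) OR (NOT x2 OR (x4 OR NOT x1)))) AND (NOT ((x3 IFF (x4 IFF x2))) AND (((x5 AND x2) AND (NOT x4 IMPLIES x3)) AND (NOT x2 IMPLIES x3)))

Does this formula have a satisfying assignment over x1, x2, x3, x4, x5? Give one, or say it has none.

x1: False, x2: True, x3: True, x4: False, x5: True

  (((NOT x1 AND x5) OR x2) IMPLIES (x4 IMPLIES x3)) OR ((NOT x1 AND NOT x3) OR (NOT x2 OR (x4 OR NOT x1))) = True
    ((NOT x1 AND x5) OR x2) IMPLIES (x4 IMPLIES x3) = True
      (NOT x1 AND x5) OR x2 = True
        NOT x1 AND x5 = True
          NOT x1 = True
      x4 IMPLIES x3 = True
    (NOT x1 AND NOT x3) OR (NOT x2 OR (x4 OR NOT x1)) = True
      NOT x1 AND NOT x3 = False
        NOT x1 = True
        NOT x3 = False
      NOT x2 OR (x4 OR NOT x1) = True
        NOT x2 = False
        x4 OR NOT x1 = True
          NOT x1 = True
  NOT ((x3 IFF (x4 IFF x2))) AND (((x5 AND x2) AND (NOT x4 IMPLIES x3)) AND (NOT x2 IMPLIES x3)) = True
    NOT ((x3 IFF (x4 IFF x2))) = True
      x3 IFF (x4 IFF x2) = False
        x4 IFF x2 = False
    ((x5 AND x2) AND (NOT x4 IMPLIES x3)) AND (NOT x2 IMPLIES x3) = True
      (x5 AND x2) AND (NOT x4 IMPLIES x3) = True
        x5 AND x2 = True
        NOT x4 IMPLIES x3 = True
          NOT x4 = True
      NOT x2 IMPLIES x3 = True
        NOT x2 = False
Both conjuncts True, so the formula holds.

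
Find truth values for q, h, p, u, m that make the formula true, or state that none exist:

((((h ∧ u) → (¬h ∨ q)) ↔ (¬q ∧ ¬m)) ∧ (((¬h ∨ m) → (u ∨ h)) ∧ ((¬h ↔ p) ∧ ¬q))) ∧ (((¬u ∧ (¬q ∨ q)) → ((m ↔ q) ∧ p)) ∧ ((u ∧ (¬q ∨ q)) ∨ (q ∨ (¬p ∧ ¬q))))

q = False, h = True, p = False, u = True, m = True

  (((h ∧ u) → (¬h ∨ q)) ↔ (¬q ∧ ¬m)) ∧ (((¬h ∨ m) → (u ∨ h)) ∧ ((¬h ↔ p) ∧ ¬q)) = True
    ((h ∧ u) → (¬h ∨ q)) ↔ (¬q ∧ ¬m) = True
      (h ∧ u) → (¬h ∨ q) = False
        h ∧ u = True
        ¬h ∨ q = False
          ¬h = False
      ¬q ∧ ¬m = False
        ¬q = True
        ¬m = False
    ((¬h ∨ m) → (u ∨ h)) ∧ ((¬h ↔ p) ∧ ¬q) = True
      (¬h ∨ m) → (u ∨ h) = True
        ¬h ∨ m = True
          ¬h = False
        u ∨ h = True
      (¬h ↔ p) ∧ ¬q = True
        ¬h ↔ p = True
          ¬h = False
        ¬q = True
  ((¬u ∧ (¬q ∨ q)) → ((m ↔ q) ∧ p)) ∧ ((u ∧ (¬q ∨ q)) ∨ (q ∨ (¬p ∧ ¬q))) = True
    (¬u ∧ (¬q ∨ q)) → ((m ↔ q) ∧ p) = True
      ¬u ∧ (¬q ∨ q) = False
        ¬u = False
        ¬q ∨ q = True
          ¬q = True
      (m ↔ q) ∧ p = False
        m ↔ q = False
    (u ∧ (¬q ∨ q)) ∨ (q ∨ (¬p ∧ ¬q)) = True
      u ∧ (¬q ∨ q) = True
        ¬q ∨ q = True
          ¬q = True
      q ∨ (¬p ∧ ¬q) = True
        ¬p ∧ ¬q = True
          ¬p = True
          ¬q = True
Both conjuncts True, so the formula holds.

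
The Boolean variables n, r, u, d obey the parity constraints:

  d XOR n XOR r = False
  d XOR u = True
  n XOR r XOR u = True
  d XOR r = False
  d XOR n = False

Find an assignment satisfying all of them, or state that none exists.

n = False, r = False, u = True, d = False

d XOR n XOR r = F XOR F XOR F = False ✓
d XOR u = F XOR T = True ✓
n XOR r XOR u = F XOR F XOR T = True ✓
d XOR r = F XOR F = False ✓
d XOR n = F XOR F = False ✓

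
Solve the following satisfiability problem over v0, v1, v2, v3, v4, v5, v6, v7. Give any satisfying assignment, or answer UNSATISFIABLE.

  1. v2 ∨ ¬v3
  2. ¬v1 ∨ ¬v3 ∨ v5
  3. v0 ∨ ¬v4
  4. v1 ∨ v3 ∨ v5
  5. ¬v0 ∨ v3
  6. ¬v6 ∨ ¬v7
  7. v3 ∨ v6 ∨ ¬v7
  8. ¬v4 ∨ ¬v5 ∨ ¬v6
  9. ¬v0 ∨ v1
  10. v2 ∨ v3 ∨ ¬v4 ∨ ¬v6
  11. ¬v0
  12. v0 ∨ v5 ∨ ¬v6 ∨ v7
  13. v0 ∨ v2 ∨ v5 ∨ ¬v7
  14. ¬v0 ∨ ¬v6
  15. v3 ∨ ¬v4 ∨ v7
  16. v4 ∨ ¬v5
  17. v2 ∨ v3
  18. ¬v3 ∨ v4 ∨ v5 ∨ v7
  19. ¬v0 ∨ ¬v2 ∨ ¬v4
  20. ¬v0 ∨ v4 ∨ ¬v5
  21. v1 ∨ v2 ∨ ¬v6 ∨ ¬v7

Unit clause (¬v0) forces v0 = False.
In (v0 ∨ ¬v4) only ¬v4 is left, so v4 = False.
In (v4 ∨ ¬v5) only ¬v5 is left, so v5 = False.
Set v1 = True.
  then (¬v1 ∨ ¬v3 ∨ v5) forces v3 = False.
  then (v2 ∨ v3) forces v2 = True.
Try v6 = True:
  (¬v6 ∨ ¬v7) forces v7 = False.
  clause (v0 ∨ v5 ∨ ¬v6 ∨ v7) is falsified — backtrack.
So v6 = False.
  then (v3 ∨ v6 ∨ ¬v7) forces v7 = False.
All clauses satisfied.

v0: False; v1: True; v2: True; v3: False; v4: False; v5: False; v6: False; v7: False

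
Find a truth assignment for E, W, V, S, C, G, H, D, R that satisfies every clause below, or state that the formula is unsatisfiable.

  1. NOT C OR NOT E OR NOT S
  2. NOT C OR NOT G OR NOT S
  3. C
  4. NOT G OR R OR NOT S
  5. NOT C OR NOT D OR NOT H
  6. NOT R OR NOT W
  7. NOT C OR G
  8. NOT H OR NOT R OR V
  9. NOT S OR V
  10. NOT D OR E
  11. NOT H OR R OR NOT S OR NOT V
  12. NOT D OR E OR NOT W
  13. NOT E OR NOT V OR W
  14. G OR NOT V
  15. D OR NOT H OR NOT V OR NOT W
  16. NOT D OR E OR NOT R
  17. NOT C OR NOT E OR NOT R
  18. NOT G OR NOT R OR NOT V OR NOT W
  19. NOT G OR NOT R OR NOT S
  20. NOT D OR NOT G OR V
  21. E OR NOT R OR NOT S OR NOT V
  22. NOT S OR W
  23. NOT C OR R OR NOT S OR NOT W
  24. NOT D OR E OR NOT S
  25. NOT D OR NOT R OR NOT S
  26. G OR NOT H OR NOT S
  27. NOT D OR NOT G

E=F, W=T, V=T, S=F, C=T, G=T, H=F, D=F, R=F

Unit clause (C) forces C = True.
In (NOT C OR G) only G is left, so G = True.
In (NOT D OR NOT G) only NOT D is left, so D = False.
In (NOT C OR NOT G OR NOT S) only NOT S is left, so S = False.
Set E = False.
Set W = True.
  then (NOT R OR NOT W) forces R = False.
Set V = True.
  then (D OR NOT H OR NOT V OR NOT W) forces H = False.
All clauses satisfied.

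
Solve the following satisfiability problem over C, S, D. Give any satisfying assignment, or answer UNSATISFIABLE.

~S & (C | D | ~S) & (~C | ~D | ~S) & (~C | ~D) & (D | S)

C: False, S: False, D: True

Unit clause (~S) forces S = False.
In (D | S) only D is left, so D = True.
In (~C | ~D) only ~C is left, so C = False.
Check each clause:
  (~S): ~S holds.
  (C | D | ~S): D holds.
  (~C | ~D | ~S): ~C holds.
  (~C | ~D): ~C holds.
  (D | S): D holds.
All clauses satisfied.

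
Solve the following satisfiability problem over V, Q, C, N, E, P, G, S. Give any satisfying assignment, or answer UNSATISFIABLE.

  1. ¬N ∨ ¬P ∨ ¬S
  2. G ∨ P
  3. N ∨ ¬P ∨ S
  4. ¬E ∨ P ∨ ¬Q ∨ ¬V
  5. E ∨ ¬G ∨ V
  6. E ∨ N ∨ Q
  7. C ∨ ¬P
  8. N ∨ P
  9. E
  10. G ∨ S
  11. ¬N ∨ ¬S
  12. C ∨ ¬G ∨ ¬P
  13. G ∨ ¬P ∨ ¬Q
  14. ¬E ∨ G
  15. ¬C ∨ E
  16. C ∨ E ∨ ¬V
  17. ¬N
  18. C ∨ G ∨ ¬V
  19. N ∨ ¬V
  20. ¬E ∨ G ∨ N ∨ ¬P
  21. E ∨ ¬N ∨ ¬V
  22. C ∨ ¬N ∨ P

V: False, Q: True, C: True, N: False, E: True, P: True, G: True, S: True

Unit clause (E) forces E = True.
In (¬E ∨ G) only G is left, so G = True.
Unit clause (¬N) forces N = False.
In (N ∨ ¬V) only ¬V is left, so V = False.
In (N ∨ P) only P is left, so P = True.
In (C ∨ ¬G ∨ ¬P) only C is left, so C = True.
In (N ∨ ¬P ∨ S) only S is left, so S = True.
Set Q = True.
All clauses satisfied.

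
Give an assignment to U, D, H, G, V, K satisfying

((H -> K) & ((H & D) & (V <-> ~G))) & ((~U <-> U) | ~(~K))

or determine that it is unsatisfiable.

U = True; D = True; H = True; G = False; V = True; K = True

  (H -> K) & ((H & D) & (V <-> ~G)) = True
    H -> K = True
    (H & D) & (V <-> ~G) = True
      H & D = True
      V <-> ~G = True
        ~G = True
  (~U <-> U) | ~(~K) = True
    ~U <-> U = False
      ~U = False
    ~(~K) = True
      ~K = False
Both conjuncts True, so the formula holds.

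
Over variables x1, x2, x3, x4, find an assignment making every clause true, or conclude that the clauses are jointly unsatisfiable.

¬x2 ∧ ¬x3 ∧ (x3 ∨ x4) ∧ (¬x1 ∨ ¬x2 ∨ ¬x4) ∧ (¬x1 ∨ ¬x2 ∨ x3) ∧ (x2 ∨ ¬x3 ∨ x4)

x1 = True, x2 = False, x3 = False, x4 = True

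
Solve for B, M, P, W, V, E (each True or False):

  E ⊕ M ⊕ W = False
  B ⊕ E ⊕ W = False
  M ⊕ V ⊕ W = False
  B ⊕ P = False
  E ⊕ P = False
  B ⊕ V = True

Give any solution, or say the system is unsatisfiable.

Adding constraints 1, 3, 4, 5, 6 mod 2: every variable appears an even number of times on the left, so the left side is 0.
But the right sides sum to 1 (mod 2). 0 ≠ 1 — the system is inconsistent.

No satisfying assignment exists.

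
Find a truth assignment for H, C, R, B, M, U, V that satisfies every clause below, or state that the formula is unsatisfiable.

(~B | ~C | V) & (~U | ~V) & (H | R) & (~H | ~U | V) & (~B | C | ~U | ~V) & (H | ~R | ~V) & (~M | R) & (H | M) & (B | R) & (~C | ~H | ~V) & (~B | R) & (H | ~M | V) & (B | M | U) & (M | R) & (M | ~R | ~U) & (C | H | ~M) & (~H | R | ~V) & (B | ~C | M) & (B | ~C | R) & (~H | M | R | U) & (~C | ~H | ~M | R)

H=T, C=F, R=T, B=F, M=T, U=F, V=F

Try H = False:
  (H | R) forces R = True.
  (H | ~R | ~V) forces V = False.
  (H | M) forces M = True.
  clause (H | ~M | V) is falsified — backtrack.
So H = True.
Set C = False.
Try R = False:
  (~M | R) forces M = False.
  clause (M | R) is falsified — backtrack.
So R = True.
Set B = False.
Set M = True.
Set U = False.
Set V = False.
All clauses satisfied.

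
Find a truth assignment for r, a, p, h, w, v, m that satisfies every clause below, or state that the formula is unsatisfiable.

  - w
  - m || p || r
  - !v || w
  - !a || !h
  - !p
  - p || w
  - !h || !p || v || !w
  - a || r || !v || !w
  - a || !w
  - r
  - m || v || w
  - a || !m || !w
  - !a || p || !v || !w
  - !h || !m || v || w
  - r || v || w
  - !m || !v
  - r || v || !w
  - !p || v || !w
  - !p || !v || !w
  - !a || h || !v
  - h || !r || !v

Unit clause (w) forces w = True.
Unit clause (!p) forces p = False.
In (a || !w) only a is left, so a = True.
Unit clause (r) forces r = True.
In (!a || p || !v || !w) only !v is left, so v = False.
In (!a || !h) only !h is left, so h = False.
Set m = True.
All clauses satisfied.

r = True, a = True, p = False, h = False, w = True, v = False, m = True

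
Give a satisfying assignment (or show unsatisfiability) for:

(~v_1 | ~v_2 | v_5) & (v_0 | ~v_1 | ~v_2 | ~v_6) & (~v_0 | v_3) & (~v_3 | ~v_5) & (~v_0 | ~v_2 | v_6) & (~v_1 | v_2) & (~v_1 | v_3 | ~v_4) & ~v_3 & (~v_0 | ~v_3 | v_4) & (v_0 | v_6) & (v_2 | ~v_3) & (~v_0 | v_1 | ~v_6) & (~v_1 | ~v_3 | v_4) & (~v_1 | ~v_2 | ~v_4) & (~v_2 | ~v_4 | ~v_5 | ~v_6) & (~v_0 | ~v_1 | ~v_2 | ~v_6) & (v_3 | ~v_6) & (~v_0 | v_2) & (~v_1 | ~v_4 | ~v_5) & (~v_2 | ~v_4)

Case v_3 = True:
  Clause (~v_3) is falsified — contradiction.
Case v_3 = False:
  (~v_0 | v_3) forces v_0 = False.
  (v_0 | v_6) forces v_6 = True.
  Clause (v_3 | ~v_6) is falsified — contradiction.
Both cases fail, so the formula is unsatisfiable.

UNSATISFIABLE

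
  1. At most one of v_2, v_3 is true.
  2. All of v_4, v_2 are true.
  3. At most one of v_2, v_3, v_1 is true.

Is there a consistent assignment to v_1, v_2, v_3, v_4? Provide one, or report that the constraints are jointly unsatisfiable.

v_1=F, v_2=T, v_3=F, v_4=T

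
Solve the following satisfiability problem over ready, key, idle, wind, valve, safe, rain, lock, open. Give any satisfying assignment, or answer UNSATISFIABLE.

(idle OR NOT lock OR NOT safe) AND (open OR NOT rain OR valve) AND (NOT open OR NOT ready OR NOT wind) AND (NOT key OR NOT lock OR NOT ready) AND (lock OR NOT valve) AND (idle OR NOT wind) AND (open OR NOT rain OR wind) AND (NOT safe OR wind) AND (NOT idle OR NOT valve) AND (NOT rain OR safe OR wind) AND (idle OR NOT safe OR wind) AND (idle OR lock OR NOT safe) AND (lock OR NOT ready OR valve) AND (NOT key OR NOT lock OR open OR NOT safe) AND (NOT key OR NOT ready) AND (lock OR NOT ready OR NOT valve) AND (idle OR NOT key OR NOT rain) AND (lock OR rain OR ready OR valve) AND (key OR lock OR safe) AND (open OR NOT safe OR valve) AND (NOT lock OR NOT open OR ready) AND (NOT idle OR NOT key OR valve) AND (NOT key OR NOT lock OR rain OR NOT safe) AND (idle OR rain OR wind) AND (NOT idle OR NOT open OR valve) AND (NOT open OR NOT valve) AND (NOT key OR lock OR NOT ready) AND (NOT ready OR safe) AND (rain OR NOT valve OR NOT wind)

Set ready = False.
Set key = False.
Try idle = False:
  (idle OR NOT wind) forces wind = False.
  (NOT safe OR wind) forces safe = False.
  (NOT rain OR safe OR wind) forces rain = False.
  clause (idle OR rain OR wind) is falsified — backtrack.
So idle = True.
  then (NOT idle OR NOT valve) forces valve = False.
  then (NOT idle OR NOT open OR valve) forces open = False.
  then (open OR NOT rain OR valve) forces rain = False.
  then (lock OR rain OR ready OR valve) forces lock = True.
  then (open OR NOT safe OR valve) forces safe = False.
Set wind = False.
All clauses satisfied.

ready = False, key = False, idle = True, wind = False, valve = False, safe = False, rain = False, lock = True, open = False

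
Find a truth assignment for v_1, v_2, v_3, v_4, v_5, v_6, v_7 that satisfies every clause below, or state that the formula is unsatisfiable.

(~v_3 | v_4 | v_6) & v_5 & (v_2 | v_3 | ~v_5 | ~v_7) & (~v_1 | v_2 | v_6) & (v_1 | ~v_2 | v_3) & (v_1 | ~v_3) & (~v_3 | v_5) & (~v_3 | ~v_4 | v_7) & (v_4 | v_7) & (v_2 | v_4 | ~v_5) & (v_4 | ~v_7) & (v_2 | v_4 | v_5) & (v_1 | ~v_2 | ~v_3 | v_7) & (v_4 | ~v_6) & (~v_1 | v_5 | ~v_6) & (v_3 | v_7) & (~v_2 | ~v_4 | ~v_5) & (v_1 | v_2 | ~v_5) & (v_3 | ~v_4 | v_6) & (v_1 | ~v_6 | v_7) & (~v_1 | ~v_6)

Unsatisfiable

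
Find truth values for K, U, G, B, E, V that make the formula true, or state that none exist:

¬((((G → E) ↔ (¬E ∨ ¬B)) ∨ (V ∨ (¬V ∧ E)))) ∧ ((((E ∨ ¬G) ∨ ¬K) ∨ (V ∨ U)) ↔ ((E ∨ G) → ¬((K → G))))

K: True, U: False, G: True, B: True, E: False, V: False

  ¬((((G → E) ↔ (¬E ∨ ¬B)) ∨ (V ∨ (¬V ∧ E)))) = True
    ((G → E) ↔ (¬E ∨ ¬B)) ∨ (V ∨ (¬V ∧ E)) = False
      (G → E) ↔ (¬E ∨ ¬B) = False
        G → E = False
        ¬E ∨ ¬B = True
          ¬E = True
          ¬B = False
      V ∨ (¬V ∧ E) = False
        ¬V ∧ E = False
          ¬V = True
  (((E ∨ ¬G) ∨ ¬K) ∨ (V ∨ U)) ↔ ((E ∨ G) → ¬((K → G))) = True
    ((E ∨ ¬G) ∨ ¬K) ∨ (V ∨ U) = False
      (E ∨ ¬G) ∨ ¬K = False
        E ∨ ¬G = False
          ¬G = False
        ¬K = False
      V ∨ U = False
    (E ∨ G) → ¬((K → G)) = False
      E ∨ G = True
      ¬((K → G)) = False
        K → G = True
Both conjuncts True, so the formula holds.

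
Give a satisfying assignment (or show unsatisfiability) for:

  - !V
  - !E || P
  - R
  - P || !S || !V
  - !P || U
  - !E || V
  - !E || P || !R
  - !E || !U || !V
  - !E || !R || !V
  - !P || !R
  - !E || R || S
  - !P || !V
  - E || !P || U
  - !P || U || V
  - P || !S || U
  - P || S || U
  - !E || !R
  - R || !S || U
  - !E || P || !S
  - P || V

Case R = True:
  (!V) forces V = False.
  (!E || V) forces E = False.
  (!P || !R) forces P = False.
  Clause (P || V) is falsified — contradiction.
Case R = False:
  Clause (R) is falsified — contradiction.
Both cases fail, so the formula is unsatisfiable.

No satisfying assignment exists.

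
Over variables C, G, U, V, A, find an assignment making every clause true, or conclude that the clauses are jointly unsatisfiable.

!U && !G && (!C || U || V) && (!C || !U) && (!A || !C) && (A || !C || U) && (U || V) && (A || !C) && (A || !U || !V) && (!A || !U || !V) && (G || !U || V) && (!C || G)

Unit clause (!U) forces U = False.
Unit clause (!G) forces G = False.
In (U || V) only V is left, so V = True.
In (!C || G) only !C is left, so C = False.
Set A = True.
All clauses satisfied.

C: False; G: False; U: False; V: True; A: True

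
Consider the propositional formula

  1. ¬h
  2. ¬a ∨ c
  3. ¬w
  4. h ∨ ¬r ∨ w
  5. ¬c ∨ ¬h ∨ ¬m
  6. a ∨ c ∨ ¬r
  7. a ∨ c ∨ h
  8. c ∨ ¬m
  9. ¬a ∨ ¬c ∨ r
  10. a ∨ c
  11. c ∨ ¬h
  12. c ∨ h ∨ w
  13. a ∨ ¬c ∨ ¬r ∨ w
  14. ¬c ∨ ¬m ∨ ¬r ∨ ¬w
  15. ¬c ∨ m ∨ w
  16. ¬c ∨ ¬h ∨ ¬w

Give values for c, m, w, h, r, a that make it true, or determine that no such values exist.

Unit clause (¬h) forces h = False.
Unit clause (¬w) forces w = False.
In (h ∨ ¬r ∨ w) only ¬r is left, so r = False.
In (c ∨ h ∨ w) only c is left, so c = True.
In (¬c ∨ m ∨ w) only m is left, so m = True.
In (¬a ∨ ¬c ∨ r) only ¬a is left, so a = False.
All clauses satisfied.

c = True, m = True, w = False, h = False, r = False, a = False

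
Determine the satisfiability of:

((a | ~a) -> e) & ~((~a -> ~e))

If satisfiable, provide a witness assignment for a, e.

a: False, e: True

  (a | ~a) -> e = True
    a | ~a = True
      ~a = True
  ~((~a -> ~e)) = True
    ~a -> ~e = False
      ~a = True
      ~e = False
Both conjuncts True, so the formula holds.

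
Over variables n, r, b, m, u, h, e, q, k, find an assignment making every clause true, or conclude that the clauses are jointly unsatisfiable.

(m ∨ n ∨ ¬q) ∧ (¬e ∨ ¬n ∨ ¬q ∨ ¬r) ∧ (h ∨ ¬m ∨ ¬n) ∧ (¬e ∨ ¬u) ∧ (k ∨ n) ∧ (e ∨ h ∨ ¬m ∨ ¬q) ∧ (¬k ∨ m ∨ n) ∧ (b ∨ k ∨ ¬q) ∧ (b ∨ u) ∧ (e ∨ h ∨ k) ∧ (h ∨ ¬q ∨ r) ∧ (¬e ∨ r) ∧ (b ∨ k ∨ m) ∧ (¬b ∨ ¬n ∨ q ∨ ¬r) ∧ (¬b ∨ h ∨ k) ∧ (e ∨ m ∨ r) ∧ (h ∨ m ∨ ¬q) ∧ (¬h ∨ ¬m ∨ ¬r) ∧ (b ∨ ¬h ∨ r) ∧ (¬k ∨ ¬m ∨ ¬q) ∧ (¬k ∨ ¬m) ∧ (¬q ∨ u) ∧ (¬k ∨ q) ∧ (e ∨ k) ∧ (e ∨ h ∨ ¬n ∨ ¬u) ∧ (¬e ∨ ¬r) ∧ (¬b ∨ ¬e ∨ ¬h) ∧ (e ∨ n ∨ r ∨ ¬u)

Try n = False:
  (k ∨ n) forces k = True.
  (¬k ∨ m ∨ n) forces m = True.
  clause (¬k ∨ ¬m) is falsified — backtrack.
So n = True.
Set r = True.
  then (¬e ∨ ¬r) forces e = False.
  then (e ∨ k) forces k = True.
  then (¬k ∨ ¬m) forces m = False.
  then (¬k ∨ q) forces q = True.
  then (h ∨ m ∨ ¬q) forces h = True.
  then (¬q ∨ u) forces u = True.
Set b = False.
All clauses satisfied.

n=T; r=T; b=F; m=F; u=T; h=T; e=F; q=T; k=T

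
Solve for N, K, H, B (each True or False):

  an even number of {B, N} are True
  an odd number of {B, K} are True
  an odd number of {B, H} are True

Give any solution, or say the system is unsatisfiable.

N = True, K = False, H = False, B = True

{B, N}: 2 true → even ✓
{B, K}: 1 true → odd ✓
{B, H}: 1 true → odd ✓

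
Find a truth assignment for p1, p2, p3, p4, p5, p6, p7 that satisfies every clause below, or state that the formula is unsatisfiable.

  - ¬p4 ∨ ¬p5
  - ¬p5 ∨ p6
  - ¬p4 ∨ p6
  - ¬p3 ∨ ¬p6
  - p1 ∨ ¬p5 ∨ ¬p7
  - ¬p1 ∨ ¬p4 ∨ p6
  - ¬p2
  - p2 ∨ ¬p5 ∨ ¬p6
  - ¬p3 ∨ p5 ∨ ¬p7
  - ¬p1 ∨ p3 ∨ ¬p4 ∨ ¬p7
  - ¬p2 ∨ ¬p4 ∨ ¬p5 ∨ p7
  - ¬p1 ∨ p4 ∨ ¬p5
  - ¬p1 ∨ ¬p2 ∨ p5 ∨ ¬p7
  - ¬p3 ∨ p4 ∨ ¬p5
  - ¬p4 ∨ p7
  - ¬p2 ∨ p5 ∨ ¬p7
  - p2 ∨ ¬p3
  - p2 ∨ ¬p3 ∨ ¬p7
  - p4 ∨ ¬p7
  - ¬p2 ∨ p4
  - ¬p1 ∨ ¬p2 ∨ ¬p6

p1: True, p2: False, p3: False, p4: False, p5: False, p6: True, p7: False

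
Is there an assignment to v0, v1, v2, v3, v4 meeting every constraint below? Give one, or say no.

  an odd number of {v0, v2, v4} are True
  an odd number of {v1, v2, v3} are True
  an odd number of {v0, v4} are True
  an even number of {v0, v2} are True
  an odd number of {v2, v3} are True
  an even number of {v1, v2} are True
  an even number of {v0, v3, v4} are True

v0 = False, v1 = False, v2 = False, v3 = True, v4 = True

{v0, v2, v4}: 1 true → odd ✓
{v1, v2, v3}: 1 true → odd ✓
{v0, v4}: 1 true → odd ✓
{v0, v2}: 0 true → even ✓
{v2, v3}: 1 true → odd ✓
{v1, v2}: 0 true → even ✓
{v0, v3, v4}: 2 true → even ✓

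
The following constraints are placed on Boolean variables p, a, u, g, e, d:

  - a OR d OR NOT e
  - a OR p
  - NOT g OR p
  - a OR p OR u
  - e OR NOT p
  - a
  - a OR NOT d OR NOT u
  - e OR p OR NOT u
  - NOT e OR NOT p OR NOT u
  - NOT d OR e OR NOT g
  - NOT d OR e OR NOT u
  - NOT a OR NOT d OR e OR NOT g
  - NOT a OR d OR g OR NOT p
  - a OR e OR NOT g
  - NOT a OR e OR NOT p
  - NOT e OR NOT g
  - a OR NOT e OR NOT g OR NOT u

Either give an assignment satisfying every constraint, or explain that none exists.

p=F; a=T; u=T; g=F; e=T; d=F

Unit clause (a) forces a = True.
Set p = False.
  then (NOT g OR p) forces g = False.
Set u = True.
  then (e OR p OR NOT u) forces e = True.
Set d = False.
All clauses satisfied.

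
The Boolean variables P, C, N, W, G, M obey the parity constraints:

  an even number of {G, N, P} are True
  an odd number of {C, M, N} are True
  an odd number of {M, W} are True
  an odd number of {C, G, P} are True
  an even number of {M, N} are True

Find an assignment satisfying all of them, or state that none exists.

P = False, C = True, N = False, W = True, G = False, M = False

{G, N, P}: 0 true → even ✓
{C, M, N}: 1 true → odd ✓
{M, W}: 1 true → odd ✓
{C, G, P}: 1 true → odd ✓
{M, N}: 0 true → even ✓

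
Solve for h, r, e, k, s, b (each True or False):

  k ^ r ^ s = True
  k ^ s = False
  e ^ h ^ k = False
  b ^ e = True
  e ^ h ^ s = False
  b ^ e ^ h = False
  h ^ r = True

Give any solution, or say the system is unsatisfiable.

Adding constraints 1, 2, 4, 6, 7 mod 2: every variable appears an even number of times on the left, so the left side is 0.
But the right sides sum to 1 (mod 2). 0 ≠ 1 — the system is inconsistent.

Unsatisfiable — no assignment works.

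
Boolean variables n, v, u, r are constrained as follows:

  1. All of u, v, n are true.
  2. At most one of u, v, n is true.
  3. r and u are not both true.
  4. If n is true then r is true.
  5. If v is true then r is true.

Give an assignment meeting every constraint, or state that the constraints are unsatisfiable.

Case n = True:
  (1) forces u = True.
  Constraint (2) is violated (u=T, n=T) — contradiction.
Case n = False:
  Constraint (1) is violated (n=F) — contradiction.
Both cases fail — unsatisfiable.

UNSATISFIABLE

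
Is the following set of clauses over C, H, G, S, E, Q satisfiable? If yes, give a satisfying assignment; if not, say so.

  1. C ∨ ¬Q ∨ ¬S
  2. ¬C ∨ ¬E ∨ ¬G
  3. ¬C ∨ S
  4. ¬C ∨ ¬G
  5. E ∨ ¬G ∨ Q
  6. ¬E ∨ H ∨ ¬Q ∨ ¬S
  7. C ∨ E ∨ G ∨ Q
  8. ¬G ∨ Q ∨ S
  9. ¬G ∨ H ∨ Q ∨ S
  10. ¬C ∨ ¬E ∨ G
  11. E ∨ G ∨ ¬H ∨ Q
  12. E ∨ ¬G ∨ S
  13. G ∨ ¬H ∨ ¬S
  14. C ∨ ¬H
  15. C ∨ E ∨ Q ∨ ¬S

Set C = False.
  then (C ∨ ¬H) forces H = False.
Set G = False.
Set S = False.
Set E = True.
Set Q = True.
All clauses satisfied.

C = False, H = False, G = False, S = False, E = True, Q = True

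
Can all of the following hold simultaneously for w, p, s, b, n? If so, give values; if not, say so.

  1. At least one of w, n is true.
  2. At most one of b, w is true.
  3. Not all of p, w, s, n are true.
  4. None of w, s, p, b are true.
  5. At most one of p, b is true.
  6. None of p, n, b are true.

Case w = True:
  Constraint (4) is violated (w=T) — contradiction.
Case w = False:
  (1) with w=F forces n = True.
  Constraint (6) is violated (n=T) — contradiction.
Both cases fail — unsatisfiable.

The formula is unsatisfiable.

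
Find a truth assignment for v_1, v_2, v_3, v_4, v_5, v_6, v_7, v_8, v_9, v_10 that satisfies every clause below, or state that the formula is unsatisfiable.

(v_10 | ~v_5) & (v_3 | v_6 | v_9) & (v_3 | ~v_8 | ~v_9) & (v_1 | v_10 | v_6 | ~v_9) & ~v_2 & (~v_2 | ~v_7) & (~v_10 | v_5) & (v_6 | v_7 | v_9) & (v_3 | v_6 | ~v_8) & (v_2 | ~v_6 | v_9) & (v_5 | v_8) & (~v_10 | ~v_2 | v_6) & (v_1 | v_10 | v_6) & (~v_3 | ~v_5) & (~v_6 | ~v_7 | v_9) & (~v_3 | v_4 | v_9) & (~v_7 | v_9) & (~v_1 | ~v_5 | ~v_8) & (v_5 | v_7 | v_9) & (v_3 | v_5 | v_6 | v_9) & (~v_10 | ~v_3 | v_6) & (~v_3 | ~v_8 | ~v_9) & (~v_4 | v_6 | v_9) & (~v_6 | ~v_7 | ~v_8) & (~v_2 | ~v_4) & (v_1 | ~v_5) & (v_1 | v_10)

v_1=T, v_2=F, v_3=F, v_4=T, v_5=T, v_6=F, v_7=F, v_8=F, v_9=T, v_10=T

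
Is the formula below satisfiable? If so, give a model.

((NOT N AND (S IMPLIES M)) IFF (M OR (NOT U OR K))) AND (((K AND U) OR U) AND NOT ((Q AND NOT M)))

N = True, S = False, M = False, Q = False, K = False, U = True

  (NOT N AND (S IMPLIES M)) IFF (M OR (NOT U OR K)) = True
    NOT N AND (S IMPLIES M) = False
      NOT N = False
      S IMPLIES M = True
    M OR (NOT U OR K) = False
      NOT U OR K = False
        NOT U = False
  ((K AND U) OR U) AND NOT ((Q AND NOT M)) = True
    (K AND U) OR U = True
      K AND U = False
    NOT ((Q AND NOT M)) = True
      Q AND NOT M = False
        NOT M = True
Both conjuncts True, so the formula holds.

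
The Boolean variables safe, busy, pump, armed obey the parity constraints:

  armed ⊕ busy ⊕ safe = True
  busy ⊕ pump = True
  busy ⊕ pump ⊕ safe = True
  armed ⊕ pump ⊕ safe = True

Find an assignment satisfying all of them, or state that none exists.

Unsatisfiable

Adding constraints 1, 2, 4 mod 2: every variable appears an even number of times on the left, so the left side is 0.
But the right sides sum to 1 (mod 2). 0 ≠ 1 — the system is inconsistent.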